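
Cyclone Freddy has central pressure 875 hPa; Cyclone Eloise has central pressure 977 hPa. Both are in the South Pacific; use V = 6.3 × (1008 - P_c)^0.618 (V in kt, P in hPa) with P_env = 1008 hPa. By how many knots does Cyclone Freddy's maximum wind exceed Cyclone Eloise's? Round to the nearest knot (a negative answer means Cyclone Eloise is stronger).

77 kt

Cyclone Freddy: ΔP = 133; V ≈ 6.3 × 133^0.618 ≈ 129.38 kt.
Cyclone Eloise: ΔP = 31; V ≈ 6.3 × 31^0.618 ≈ 52.60 kt.
Difference ≈ 129.38 − 52.60 = 76.78 → 77 kt.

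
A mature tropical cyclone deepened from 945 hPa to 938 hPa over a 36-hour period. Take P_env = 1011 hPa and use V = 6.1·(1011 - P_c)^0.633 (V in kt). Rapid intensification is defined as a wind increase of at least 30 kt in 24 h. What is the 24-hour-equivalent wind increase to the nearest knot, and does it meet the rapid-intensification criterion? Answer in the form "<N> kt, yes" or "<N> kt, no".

V₁: ΔP = 66, V ≈ 6.1 × 66^0.633 ≈ 86.52 kt.
V₂: ΔP = 73, V ≈ 6.1 × 73^0.633 ≈ 92.22 kt.
ΔV over 36 h = 5.70 kt → 24 h equivalent = 5.70 × 24/36 ≈ 3.80 kt.
4 kt < 30 kt ⇒ not rapid intensification.

4 kt, no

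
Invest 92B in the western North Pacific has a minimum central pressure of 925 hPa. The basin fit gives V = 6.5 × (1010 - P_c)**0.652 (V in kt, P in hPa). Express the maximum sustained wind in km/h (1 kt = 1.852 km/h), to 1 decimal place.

218.0 km/h

ΔP = 1010 − 925 = 85 hPa.
V ≈ 6.5 × 85^0.652 = 6.5 × 18.113 ≈ 117.732 kt.
117.732 × 1.852 ≈ 218.04 km/h → 218.0 km/h.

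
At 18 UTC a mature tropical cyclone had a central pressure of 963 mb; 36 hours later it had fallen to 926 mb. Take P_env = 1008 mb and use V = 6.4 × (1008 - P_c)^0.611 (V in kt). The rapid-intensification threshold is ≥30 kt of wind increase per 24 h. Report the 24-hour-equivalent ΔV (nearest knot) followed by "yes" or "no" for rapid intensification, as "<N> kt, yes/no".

V₁: ΔP = 45, V ≈ 6.4 × 45^0.611 ≈ 65.51 kt.
V₂: ΔP = 82, V ≈ 6.4 × 82^0.611 ≈ 94.52 kt.
ΔV over 36 h = 29.01 kt → 24 h equivalent = 29.01 × 24/36 ≈ 19.34 kt.
19 kt < 30 kt ⇒ not rapid intensification.

19 kt, no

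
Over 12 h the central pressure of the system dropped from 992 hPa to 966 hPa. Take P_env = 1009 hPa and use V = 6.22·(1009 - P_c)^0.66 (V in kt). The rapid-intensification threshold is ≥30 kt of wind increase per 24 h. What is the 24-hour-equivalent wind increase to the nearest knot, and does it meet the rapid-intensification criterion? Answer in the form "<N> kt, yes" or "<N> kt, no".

V₁: ΔP = 17, V ≈ 6.22 × 17^0.66 ≈ 40.35 kt.
V₂: ΔP = 43, V ≈ 6.22 × 43^0.66 ≈ 74.45 kt.
ΔV over 12 h = 34.10 kt → 24 h equivalent = 34.10 × 24/12 ≈ 68.20 kt.
68 kt ≥ 30 kt ⇒ rapid intensification.

68 kt, yes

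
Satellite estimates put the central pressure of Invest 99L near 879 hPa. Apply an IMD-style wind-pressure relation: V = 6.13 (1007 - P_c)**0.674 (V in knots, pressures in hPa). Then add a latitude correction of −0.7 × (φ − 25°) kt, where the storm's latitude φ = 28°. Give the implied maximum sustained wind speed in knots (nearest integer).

ΔP = 1007 − 879 = 128 hPa.
128^0.674 ≈ 26.318.
V ≈ 6.13 × 26.318 ≈ 161.3 kt.
Latitude correction: −0.7 × (28 − 25) = -2.1 kt.
Corrected V ≈ 159.2 kt → 159 kt.

159 kt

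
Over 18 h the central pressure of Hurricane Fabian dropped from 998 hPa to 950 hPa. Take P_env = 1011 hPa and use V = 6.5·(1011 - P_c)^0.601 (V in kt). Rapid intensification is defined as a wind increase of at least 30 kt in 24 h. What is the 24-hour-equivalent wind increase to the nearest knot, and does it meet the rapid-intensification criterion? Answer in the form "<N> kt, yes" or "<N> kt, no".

62 kt, yes

V₁: ΔP = 13, V ≈ 6.5 × 13^0.601 ≈ 30.37 kt.
V₂: ΔP = 61, V ≈ 6.5 × 61^0.601 ≈ 76.89 kt.
ΔV over 18 h = 46.52 kt → 24 h equivalent = 46.52 × 24/18 ≈ 62.03 kt.
62 kt ≥ 30 kt ⇒ rapid intensification.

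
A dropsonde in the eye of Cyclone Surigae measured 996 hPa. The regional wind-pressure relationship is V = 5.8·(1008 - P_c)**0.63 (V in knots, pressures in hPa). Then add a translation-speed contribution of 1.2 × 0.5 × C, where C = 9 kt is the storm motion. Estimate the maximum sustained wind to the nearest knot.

33 kt

ΔP = 1008 − 996 = 12 hPa.
12^0.63 ≈ 4.785.
V ≈ 5.8 × 4.785 ≈ 27.8 kt.
Translation term: 1.2 × 0.5 × 9 = 5.4 kt.
Corrected V ≈ 33.2 kt → 33 kt.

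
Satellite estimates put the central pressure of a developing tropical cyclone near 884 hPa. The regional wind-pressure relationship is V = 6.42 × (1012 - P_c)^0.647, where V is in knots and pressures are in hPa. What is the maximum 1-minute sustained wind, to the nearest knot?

ΔP = 1012 − 884 = 128 hPa.
128^0.647 ≈ 23.087.
V ≈ 6.42 × 23.087 ≈ 148.2 kt.

148 kt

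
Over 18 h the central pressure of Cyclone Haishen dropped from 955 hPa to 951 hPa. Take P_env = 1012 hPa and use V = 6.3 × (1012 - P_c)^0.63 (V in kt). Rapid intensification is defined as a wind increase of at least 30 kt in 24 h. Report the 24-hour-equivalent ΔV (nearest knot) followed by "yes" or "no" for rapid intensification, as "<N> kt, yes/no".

V₁: ΔP = 57, V ≈ 6.3 × 57^0.63 ≈ 80.45 kt.
V₂: ΔP = 61, V ≈ 6.3 × 61^0.63 ≈ 83.97 kt.
ΔV over 18 h = 3.52 kt → 24 h equivalent = 3.52 × 24/18 ≈ 4.69 kt.
5 kt < 30 kt ⇒ not rapid intensification.

5 kt, no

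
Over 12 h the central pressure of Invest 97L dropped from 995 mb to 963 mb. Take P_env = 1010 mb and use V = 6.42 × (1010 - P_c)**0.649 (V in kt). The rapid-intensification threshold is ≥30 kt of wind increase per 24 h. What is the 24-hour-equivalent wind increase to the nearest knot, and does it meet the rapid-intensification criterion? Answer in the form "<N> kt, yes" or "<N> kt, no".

V₁: ΔP = 15, V ≈ 6.42 × 15^0.649 ≈ 37.22 kt.
V₂: ΔP = 47, V ≈ 6.42 × 47^0.649 ≈ 78.11 kt.
ΔV over 12 h = 40.89 kt → 24 h equivalent = 40.89 × 24/12 ≈ 81.78 kt.
82 kt ≥ 30 kt ⇒ rapid intensification.

82 kt, yes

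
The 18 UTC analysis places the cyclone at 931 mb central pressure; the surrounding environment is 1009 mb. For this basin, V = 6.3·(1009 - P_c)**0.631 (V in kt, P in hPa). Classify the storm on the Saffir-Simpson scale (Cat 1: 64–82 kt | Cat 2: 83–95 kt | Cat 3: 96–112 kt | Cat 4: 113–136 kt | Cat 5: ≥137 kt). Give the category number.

3

ΔP = 1009 − 931 = 78 mb.
V ≈ 6.3 × 78^0.631 = 6.3 × 15.63 ≈ 98 kt.
98 kt falls in the Category 3 band.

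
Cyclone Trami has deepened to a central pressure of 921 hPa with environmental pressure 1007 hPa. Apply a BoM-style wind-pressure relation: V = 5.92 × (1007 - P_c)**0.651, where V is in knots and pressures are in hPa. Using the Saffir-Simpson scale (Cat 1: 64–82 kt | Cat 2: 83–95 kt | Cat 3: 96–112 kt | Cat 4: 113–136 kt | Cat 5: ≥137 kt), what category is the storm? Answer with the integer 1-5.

3

ΔP = 1007 − 921 = 86 hPa.
V ≈ 5.92 × 86^0.651 = 5.92 × 18.17 ≈ 108 kt.
108 kt falls in the Category 3 band.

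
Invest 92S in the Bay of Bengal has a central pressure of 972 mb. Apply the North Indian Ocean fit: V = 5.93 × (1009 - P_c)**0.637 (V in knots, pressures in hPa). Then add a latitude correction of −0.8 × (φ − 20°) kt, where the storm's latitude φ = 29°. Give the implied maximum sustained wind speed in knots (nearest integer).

52 kt

ΔP = 1009 − 972 = 37 mb.
37^0.637 ≈ 9.976.
V ≈ 5.93 × 9.976 ≈ 59.2 kt.
Latitude correction: −0.8 × (29 − 20) = -7.2 kt.
Corrected V ≈ 52 kt → 52 kt.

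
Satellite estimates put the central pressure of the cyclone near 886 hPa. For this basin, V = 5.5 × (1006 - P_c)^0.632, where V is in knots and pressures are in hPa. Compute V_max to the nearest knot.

ΔP = 1006 − 886 = 120 hPa.
120^0.632 ≈ 20.608.
V ≈ 5.5 × 20.608 ≈ 113.3 kt.

113 kt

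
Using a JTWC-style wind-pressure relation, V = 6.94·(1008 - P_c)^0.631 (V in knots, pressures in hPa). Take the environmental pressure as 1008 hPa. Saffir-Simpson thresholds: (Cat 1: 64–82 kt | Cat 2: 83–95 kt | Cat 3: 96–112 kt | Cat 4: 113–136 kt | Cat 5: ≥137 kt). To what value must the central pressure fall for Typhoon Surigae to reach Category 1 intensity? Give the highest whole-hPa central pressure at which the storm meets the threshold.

Category 1 begins at V = 64 kt.
Required ΔP = (64/6.94)^(1/0.631) = 9.222^1.585 ≈ 33.81 hPa.
P_c ≤ 1008 − 33.81 = 974.19, so the highest integer P_c is 974 hPa.

974 hPa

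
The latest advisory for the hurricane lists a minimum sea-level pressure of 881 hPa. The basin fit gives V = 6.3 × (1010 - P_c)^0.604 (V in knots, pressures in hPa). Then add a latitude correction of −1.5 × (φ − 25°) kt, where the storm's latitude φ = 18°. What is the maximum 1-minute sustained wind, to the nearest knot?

ΔP = 1010 − 881 = 129 hPa.
129^0.604 ≈ 18.828.
V ≈ 6.3 × 18.828 ≈ 118.6 kt.
Latitude correction: −1.5 × (18 − 25) = 10.5 kt.
Corrected V ≈ 129.1 kt → 129 kt.

129 kt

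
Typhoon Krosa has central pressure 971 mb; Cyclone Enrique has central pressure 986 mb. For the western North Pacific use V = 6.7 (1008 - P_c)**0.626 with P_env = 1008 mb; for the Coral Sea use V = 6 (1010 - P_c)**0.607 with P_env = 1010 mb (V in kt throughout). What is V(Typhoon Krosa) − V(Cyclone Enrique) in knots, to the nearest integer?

Typhoon Krosa: ΔP = 37; V ≈ 6.7 × 37^0.626 ≈ 64.23 kt.
Cyclone Enrique: ΔP = 24; V ≈ 6 × 24^0.607 ≈ 41.30 kt.
Difference ≈ 64.23 − 41.30 = 22.93 → 23 kt.

23 kt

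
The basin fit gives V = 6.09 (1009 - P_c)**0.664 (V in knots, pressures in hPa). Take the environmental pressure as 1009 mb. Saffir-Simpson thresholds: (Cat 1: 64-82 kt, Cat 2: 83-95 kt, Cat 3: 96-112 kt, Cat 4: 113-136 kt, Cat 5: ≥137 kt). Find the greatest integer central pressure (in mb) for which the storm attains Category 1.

Category 1 begins at V = 64 kt.
Required ΔP = (64/6.09)^(1/0.664) = 10.509^1.506 ≈ 34.55 mb.
P_c ≤ 1009 − 34.55 = 974.45, so the highest integer P_c is 974 mb.

974 mb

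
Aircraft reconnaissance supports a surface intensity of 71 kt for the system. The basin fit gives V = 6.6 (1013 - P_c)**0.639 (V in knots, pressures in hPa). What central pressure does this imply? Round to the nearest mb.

972 mb

ΔP = (V / 6.6)^(1/0.639) = (71/6.6)^1.565.
71/6.6 = 10.758; 10.758^1.565 ≈ 41.17 mb.
P_c = 1013 − 41.17 = 971.83 ≈ 972 mb.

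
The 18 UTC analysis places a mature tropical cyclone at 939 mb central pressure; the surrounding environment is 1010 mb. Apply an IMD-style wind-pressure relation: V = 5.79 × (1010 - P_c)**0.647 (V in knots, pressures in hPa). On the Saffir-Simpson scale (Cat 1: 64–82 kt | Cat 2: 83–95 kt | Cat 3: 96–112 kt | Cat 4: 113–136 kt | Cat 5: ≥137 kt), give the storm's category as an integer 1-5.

2

ΔP = 1010 − 939 = 71 mb.
V ≈ 5.79 × 71^0.647 = 5.79 × 15.77 ≈ 91 kt.
91 kt falls in the Category 2 band.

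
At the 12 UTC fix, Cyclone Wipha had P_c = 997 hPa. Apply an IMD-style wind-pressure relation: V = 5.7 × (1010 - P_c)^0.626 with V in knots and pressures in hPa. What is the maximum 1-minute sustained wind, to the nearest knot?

28 kt

ΔP = 1010 − 997 = 13 hPa.
13^0.626 ≈ 4.981.
V ≈ 5.7 × 4.981 ≈ 28.4 kt.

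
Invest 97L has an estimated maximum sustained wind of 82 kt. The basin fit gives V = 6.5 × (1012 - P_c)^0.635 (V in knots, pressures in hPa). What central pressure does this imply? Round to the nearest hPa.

ΔP = (V / 6.5)^(1/0.635) = (82/6.5)^1.575.
82/6.5 = 12.615; 12.615^1.575 ≈ 54.16 hPa.
P_c = 1012 − 54.16 = 957.84 ≈ 958 hPa.

958 hPa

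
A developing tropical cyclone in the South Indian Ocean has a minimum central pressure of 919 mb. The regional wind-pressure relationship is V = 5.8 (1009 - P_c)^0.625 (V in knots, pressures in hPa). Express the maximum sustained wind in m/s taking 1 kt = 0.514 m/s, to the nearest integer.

ΔP = 1009 − 919 = 90 mb.
V ≈ 5.8 × 90^0.625 = 5.8 × 16.650 ≈ 96.567 kt.
96.567 × 0.514 ≈ 49.64 m/s → 50 m/s.

50 m/s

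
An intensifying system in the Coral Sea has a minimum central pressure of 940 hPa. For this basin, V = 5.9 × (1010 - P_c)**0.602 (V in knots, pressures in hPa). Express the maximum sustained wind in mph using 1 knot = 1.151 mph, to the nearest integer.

88 mph

ΔP = 1010 − 940 = 70 hPa.
V ≈ 5.9 × 70^0.602 = 5.9 × 12.905 ≈ 76.138 kt.
76.138 × 1.151 ≈ 87.63 mph → 88 mph.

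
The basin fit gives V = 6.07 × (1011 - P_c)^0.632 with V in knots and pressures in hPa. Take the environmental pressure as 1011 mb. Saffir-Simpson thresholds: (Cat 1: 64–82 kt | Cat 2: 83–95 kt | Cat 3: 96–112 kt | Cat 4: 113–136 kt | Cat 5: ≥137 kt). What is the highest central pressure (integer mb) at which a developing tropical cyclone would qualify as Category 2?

Category 2 begins at V = 83 kt.
Required ΔP = (83/6.07)^(1/0.632) = 13.674^1.582 ≈ 62.70 mb.
P_c ≤ 1011 − 62.70 = 948.30, so the highest integer P_c is 948 mb.

948 mb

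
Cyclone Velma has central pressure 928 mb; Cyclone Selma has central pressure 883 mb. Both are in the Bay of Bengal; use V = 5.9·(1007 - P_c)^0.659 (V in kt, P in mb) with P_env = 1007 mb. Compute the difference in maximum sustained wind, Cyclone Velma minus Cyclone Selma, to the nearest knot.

-36 kt

Cyclone Velma: ΔP = 79; V ≈ 5.9 × 79^0.659 ≈ 105.05 kt.
Cyclone Selma: ΔP = 124; V ≈ 5.9 × 124^0.659 ≈ 141.39 kt.
Difference ≈ 105.05 − 141.39 = -36.34 → -36 kt.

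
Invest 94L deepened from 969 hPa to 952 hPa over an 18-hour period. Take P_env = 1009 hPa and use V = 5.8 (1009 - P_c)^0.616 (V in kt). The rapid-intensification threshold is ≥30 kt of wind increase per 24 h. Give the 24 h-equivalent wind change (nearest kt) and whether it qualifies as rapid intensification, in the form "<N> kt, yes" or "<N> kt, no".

V₁: ΔP = 40, V ≈ 5.8 × 40^0.616 ≈ 56.27 kt.
V₂: ΔP = 57, V ≈ 5.8 × 57^0.616 ≈ 69.99 kt.
ΔV over 18 h = 13.72 kt → 24 h equivalent = 13.72 × 24/18 ≈ 18.29 kt.
18 kt < 30 kt ⇒ not rapid intensification.

18 kt, no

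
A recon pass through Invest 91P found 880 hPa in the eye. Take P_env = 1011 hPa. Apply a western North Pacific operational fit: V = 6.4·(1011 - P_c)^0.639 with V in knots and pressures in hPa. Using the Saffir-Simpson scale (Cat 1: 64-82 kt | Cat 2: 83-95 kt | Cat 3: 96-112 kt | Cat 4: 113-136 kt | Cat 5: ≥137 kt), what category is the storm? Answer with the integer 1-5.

5

ΔP = 1011 − 880 = 131 hPa.
V ≈ 6.4 × 131^0.639 = 6.4 × 22.54 ≈ 144 kt.
144 kt falls in the Category 5 band.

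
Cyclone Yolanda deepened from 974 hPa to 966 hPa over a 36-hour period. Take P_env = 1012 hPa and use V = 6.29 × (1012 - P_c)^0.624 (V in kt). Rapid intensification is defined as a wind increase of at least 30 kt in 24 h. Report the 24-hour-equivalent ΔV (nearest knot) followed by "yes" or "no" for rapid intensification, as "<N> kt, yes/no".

5 kt, no

V₁: ΔP = 38, V ≈ 6.29 × 38^0.624 ≈ 60.87 kt.
V₂: ΔP = 46, V ≈ 6.29 × 46^0.624 ≈ 68.58 kt.
ΔV over 36 h = 7.71 kt → 24 h equivalent = 7.71 × 24/36 ≈ 5.14 kt.
5 kt < 30 kt ⇒ not rapid intensification.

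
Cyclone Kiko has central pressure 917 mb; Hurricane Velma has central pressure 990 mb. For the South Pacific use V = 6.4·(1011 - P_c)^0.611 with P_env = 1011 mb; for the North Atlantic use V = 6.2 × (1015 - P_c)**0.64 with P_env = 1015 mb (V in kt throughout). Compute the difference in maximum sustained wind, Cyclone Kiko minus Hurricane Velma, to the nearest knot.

Cyclone Kiko: ΔP = 94; V ≈ 6.4 × 94^0.611 ≈ 102.75 kt.
Hurricane Velma: ΔP = 25; V ≈ 6.2 × 25^0.64 ≈ 48.65 kt.
Difference ≈ 102.75 − 48.65 = 54.10 → 54 kt.

54 kt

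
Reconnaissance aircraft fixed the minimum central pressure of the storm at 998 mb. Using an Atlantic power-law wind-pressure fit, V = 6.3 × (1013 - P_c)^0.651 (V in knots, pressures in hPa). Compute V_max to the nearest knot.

37 kt

ΔP = 1013 − 998 = 15 mb.
15^0.651 ≈ 5.830.
V ≈ 6.3 × 5.830 ≈ 36.7 kt.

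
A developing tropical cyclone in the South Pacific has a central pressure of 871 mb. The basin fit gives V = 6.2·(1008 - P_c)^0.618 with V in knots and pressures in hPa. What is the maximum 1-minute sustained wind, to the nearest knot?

130 kt

ΔP = 1008 − 871 = 137 mb.
137^0.618 ≈ 20.917.
V ≈ 6.2 × 20.917 ≈ 129.7 kt.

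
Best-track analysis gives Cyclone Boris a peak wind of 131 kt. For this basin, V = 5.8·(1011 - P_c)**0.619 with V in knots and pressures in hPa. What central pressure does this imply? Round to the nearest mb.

857 mb

ΔP = (V / 5.8)^(1/0.619) = (131/5.8)^1.616.
131/5.8 = 22.586; 22.586^1.616 ≈ 153.87 mb.
P_c = 1011 − 153.87 = 857.13 ≈ 857 mb.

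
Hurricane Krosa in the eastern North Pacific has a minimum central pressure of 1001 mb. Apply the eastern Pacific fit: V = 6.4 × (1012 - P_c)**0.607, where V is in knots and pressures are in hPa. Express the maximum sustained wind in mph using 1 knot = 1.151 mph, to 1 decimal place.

ΔP = 1012 − 1001 = 11 mb.
V ≈ 6.4 × 11^0.607 = 6.4 × 4.287 ≈ 27.435 kt.
27.435 × 1.151 ≈ 31.58 mph → 31.6 mph.

31.6 mph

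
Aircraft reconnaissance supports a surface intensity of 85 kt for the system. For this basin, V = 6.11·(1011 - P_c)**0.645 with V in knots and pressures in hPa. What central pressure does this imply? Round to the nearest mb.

952 mb

ΔP = (V / 6.11)^(1/0.645) = (85/6.11)^1.550.
85/6.11 = 13.912; 13.912^1.550 ≈ 59.25 mb.
P_c = 1011 − 59.25 = 951.75 ≈ 952 mb.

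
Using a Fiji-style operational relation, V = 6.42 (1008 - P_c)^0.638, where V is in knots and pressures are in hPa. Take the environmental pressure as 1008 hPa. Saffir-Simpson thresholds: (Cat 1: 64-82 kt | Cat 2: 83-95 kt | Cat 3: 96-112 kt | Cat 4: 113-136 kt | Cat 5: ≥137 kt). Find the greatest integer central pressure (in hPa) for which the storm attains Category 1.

971 hPa

Category 1 begins at V = 64 kt.
Required ΔP = (64/6.42)^(1/0.638) = 9.969^1.567 ≈ 36.75 hPa.
P_c ≤ 1008 − 36.75 = 971.25, so the highest integer P_c is 971 hPa.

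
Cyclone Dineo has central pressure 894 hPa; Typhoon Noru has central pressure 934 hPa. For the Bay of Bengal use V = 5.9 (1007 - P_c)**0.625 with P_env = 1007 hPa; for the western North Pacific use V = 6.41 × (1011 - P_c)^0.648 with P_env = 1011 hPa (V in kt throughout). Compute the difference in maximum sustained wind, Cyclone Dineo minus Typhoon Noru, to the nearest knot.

Cyclone Dineo: ΔP = 113; V ≈ 5.9 × 113^0.625 ≈ 113.25 kt.
Typhoon Noru: ΔP = 77; V ≈ 6.41 × 77^0.648 ≈ 106.98 kt.
Difference ≈ 113.25 − 106.98 = 6.27 → 6 kt.

6 kt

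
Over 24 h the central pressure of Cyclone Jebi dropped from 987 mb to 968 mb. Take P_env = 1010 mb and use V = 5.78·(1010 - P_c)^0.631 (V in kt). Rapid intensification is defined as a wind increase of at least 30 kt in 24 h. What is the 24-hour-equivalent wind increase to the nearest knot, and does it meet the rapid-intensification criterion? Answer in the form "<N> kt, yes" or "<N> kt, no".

V₁: ΔP = 23, V ≈ 5.78 × 23^0.631 ≈ 41.80 kt.
V₂: ΔP = 42, V ≈ 5.78 × 42^0.631 ≈ 61.12 kt.
ΔV over 24 h = 19.32 kt → 24 h equivalent = 19.32 × 24/24 ≈ 19.32 kt.
19 kt < 30 kt ⇒ not rapid intensification.

19 kt, no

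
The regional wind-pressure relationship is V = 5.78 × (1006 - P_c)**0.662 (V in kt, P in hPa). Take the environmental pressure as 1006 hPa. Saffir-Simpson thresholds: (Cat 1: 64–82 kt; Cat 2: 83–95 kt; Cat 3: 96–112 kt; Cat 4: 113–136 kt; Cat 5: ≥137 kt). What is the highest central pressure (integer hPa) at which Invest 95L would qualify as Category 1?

968 hPa

Category 1 begins at V = 64 kt.
Required ΔP = (64/5.78)^(1/0.662) = 11.073^1.511 ≈ 37.79 hPa.
P_c ≤ 1006 − 37.79 = 968.21, so the highest integer P_c is 968 hPa.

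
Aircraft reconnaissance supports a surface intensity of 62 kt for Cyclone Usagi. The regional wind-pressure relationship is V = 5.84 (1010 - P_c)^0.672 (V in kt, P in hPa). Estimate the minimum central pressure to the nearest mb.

ΔP = (V / 5.84)^(1/0.672) = (62/5.84)^1.488.
62/5.84 = 10.616; 10.616^1.488 ≈ 33.63 mb.
P_c = 1010 − 33.63 = 976.37 ≈ 976 mb.

976 mb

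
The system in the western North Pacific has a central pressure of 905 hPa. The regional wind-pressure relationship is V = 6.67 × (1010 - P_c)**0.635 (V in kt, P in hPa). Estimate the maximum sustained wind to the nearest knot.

ΔP = 1010 − 905 = 105 hPa.
105^0.635 ≈ 19.207.
V ≈ 6.67 × 19.207 ≈ 128.1 kt.

128 kt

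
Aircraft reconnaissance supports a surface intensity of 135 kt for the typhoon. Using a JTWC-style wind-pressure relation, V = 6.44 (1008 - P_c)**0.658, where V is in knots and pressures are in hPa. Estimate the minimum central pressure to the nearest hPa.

ΔP = (V / 6.44)^(1/0.658) = (135/6.44)^1.520.
135/6.44 = 20.963; 20.963^1.520 ≈ 101.92 hPa.
P_c = 1008 − 101.92 = 906.08 ≈ 906 hPa.

906 hPa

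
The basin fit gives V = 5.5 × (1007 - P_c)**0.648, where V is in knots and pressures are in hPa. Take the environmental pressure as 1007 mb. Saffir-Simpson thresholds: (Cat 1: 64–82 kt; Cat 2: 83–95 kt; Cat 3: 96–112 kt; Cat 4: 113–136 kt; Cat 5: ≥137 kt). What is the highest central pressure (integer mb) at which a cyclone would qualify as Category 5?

864 mb

Category 5 begins at V = 137 kt.
Required ΔP = (137/5.5)^(1/0.648) = 24.909^1.543 ≈ 142.85 mb.
P_c ≤ 1007 − 142.85 = 864.15, so the highest integer P_c is 864 mb.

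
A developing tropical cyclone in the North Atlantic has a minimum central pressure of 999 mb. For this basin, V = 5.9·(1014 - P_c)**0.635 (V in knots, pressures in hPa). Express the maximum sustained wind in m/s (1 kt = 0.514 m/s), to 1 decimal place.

ΔP = 1014 − 999 = 15 mb.
V ≈ 5.9 × 15^0.635 = 5.9 × 5.582 ≈ 32.936 kt.
32.936 × 0.514 ≈ 16.93 m/s → 16.9 m/s.

16.9 m/s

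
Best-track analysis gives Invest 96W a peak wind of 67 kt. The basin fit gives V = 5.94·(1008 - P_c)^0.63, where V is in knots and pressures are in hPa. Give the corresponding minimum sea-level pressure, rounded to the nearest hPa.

961 hPa

ΔP = (V / 5.94)^(1/0.63) = (67/5.94)^1.587.
67/5.94 = 11.279; 11.279^1.587 ≈ 46.81 hPa.
P_c = 1008 − 46.81 = 961.19 ≈ 961 hPa.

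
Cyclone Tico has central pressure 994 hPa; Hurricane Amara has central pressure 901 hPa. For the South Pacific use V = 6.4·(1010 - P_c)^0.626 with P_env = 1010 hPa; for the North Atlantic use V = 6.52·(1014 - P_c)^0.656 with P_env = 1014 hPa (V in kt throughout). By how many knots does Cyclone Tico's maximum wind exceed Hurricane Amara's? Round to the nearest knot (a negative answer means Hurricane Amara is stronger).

Cyclone Tico: ΔP = 16; V ≈ 6.4 × 16^0.626 ≈ 36.30 kt.
Hurricane Amara: ΔP = 113; V ≈ 6.52 × 113^0.656 ≈ 144.90 kt.
Difference ≈ 36.30 − 144.90 = -108.60 → -109 kt.

-109 kt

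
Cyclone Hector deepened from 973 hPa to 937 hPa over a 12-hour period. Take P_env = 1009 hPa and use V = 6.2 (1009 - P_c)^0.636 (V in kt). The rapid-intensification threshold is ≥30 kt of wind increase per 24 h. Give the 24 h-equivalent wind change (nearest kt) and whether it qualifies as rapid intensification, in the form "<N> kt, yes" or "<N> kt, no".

67 kt, yes

V₁: ΔP = 36, V ≈ 6.2 × 36^0.636 ≈ 60.56 kt.
V₂: ΔP = 72, V ≈ 6.2 × 72^0.636 ≈ 94.11 kt.
ΔV over 12 h = 33.55 kt → 24 h equivalent = 33.55 × 24/12 ≈ 67.10 kt.
67 kt ≥ 30 kt ⇒ rapid intensification.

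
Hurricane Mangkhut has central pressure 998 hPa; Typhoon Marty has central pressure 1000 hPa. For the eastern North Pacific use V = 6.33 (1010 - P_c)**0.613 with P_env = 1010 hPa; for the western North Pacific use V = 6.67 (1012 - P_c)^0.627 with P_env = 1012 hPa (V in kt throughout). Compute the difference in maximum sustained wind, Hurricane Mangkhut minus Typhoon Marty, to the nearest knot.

-3 kt

Hurricane Mangkhut: ΔP = 12; V ≈ 6.33 × 12^0.613 ≈ 29.04 kt.
Typhoon Marty: ΔP = 12; V ≈ 6.67 × 12^0.627 ≈ 31.68 kt.
Difference ≈ 29.04 − 31.68 = -2.64 → -3 kt.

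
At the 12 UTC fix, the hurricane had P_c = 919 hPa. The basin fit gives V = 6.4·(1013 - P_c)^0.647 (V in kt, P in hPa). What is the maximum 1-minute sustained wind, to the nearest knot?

121 kt

ΔP = 1013 − 919 = 94 hPa.
94^0.647 ≈ 18.907.
V ≈ 6.4 × 18.907 ≈ 121.0 kt.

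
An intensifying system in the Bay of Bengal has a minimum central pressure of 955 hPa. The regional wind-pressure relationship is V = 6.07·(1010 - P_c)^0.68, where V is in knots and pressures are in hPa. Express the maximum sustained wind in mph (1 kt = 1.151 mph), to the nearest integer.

ΔP = 1010 − 955 = 55 hPa.
V ≈ 6.07 × 55^0.68 = 6.07 × 15.256 ≈ 92.605 kt.
92.605 × 1.151 ≈ 106.59 mph → 107 mph.

107 mph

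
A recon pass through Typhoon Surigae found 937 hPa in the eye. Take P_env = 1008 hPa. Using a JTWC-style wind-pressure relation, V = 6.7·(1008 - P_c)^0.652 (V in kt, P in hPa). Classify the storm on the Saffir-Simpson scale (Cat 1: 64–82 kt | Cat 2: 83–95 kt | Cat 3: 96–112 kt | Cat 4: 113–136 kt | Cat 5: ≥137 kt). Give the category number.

ΔP = 1008 − 937 = 71 hPa.
V ≈ 6.7 × 71^0.652 = 6.7 × 16.11 ≈ 108 kt.
108 kt falls in the Category 3 band.

3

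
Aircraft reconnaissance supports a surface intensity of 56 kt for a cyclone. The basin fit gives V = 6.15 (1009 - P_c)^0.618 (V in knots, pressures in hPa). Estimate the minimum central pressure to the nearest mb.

973 mb

ΔP = (V / 6.15)^(1/0.618) = (56/6.15)^1.618.
56/6.15 = 9.106; 9.106^1.618 ≈ 35.67 mb.
P_c = 1009 − 35.67 = 973.33 ≈ 973 mb.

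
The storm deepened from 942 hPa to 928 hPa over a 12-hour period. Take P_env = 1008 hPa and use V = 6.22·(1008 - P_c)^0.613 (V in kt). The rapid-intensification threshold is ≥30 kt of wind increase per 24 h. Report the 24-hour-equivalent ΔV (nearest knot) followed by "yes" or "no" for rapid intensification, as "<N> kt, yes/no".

V₁: ΔP = 66, V ≈ 6.22 × 66^0.613 ≈ 81.13 kt.
V₂: ΔP = 80, V ≈ 6.22 × 80^0.613 ≈ 91.28 kt.
ΔV over 12 h = 10.15 kt → 24 h equivalent = 10.15 × 24/12 ≈ 20.30 kt.
20 kt < 30 kt ⇒ not rapid intensification.

20 kt, no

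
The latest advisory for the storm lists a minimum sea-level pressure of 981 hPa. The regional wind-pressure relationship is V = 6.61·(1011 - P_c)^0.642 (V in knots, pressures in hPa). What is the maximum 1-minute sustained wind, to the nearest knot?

ΔP = 1011 − 981 = 30 hPa.
30^0.642 ≈ 8.878.
V ≈ 6.61 × 8.878 ≈ 58.7 kt.

59 kt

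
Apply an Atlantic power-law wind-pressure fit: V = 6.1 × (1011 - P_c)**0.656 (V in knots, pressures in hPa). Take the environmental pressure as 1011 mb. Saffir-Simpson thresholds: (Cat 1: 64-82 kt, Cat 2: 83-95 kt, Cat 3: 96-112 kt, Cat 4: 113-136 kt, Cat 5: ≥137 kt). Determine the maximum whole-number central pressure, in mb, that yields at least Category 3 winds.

944 mb

Category 3 begins at V = 96 kt.
Required ΔP = (96/6.1)^(1/0.656) = 15.738^1.524 ≈ 66.77 mb.
P_c ≤ 1011 − 66.77 = 944.23, so the highest integer P_c is 944 mb.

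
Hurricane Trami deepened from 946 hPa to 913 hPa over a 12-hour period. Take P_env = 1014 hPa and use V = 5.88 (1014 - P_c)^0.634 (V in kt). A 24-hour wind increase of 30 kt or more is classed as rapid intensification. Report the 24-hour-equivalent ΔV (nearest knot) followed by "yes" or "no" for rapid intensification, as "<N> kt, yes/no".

49 kt, yes

V₁: ΔP = 68, V ≈ 5.88 × 68^0.634 ≈ 85.35 kt.
V₂: ΔP = 101, V ≈ 5.88 × 101^0.634 ≈ 109.68 kt.
ΔV over 12 h = 24.33 kt → 24 h equivalent = 24.33 × 24/12 ≈ 48.66 kt.
49 kt ≥ 30 kt ⇒ rapid intensification.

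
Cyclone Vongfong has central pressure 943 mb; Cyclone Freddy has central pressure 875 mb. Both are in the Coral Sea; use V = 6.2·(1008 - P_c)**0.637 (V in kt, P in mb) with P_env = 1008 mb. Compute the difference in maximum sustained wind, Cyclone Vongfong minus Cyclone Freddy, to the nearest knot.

-51 kt

Cyclone Vongfong: ΔP = 65; V ≈ 6.2 × 65^0.637 ≈ 88.56 kt.
Cyclone Freddy: ΔP = 133; V ≈ 6.2 × 133^0.637 ≈ 139.73 kt.
Difference ≈ 88.56 − 139.73 = -51.17 → -51 kt.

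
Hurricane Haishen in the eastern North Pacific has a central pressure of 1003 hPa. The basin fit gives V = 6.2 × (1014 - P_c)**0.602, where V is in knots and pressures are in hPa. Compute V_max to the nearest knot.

ΔP = 1014 − 1003 = 11 hPa.
11^0.602 ≈ 4.236.
V ≈ 6.2 × 4.236 ≈ 26.3 kt.

26 kt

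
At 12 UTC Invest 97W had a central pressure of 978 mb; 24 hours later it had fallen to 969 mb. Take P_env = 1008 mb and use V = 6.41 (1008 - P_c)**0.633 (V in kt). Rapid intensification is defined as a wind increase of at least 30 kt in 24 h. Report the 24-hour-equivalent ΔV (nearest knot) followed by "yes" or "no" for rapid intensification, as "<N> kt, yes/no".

V₁: ΔP = 30, V ≈ 6.41 × 30^0.633 ≈ 55.19 kt.
V₂: ΔP = 39, V ≈ 6.41 × 39^0.633 ≈ 65.16 kt.
ΔV over 24 h = 9.97 kt → 24 h equivalent = 9.97 × 24/24 ≈ 9.97 kt.
10 kt < 30 kt ⇒ not rapid intensification.

10 kt, no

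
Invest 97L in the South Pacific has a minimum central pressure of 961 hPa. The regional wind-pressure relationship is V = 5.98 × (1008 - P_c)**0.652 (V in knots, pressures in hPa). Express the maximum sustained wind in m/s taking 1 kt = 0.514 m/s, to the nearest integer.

ΔP = 1008 − 961 = 47 hPa.
V ≈ 5.98 × 47^0.652 = 5.98 × 12.309 ≈ 73.605 kt.
73.605 × 0.514 ≈ 37.83 m/s → 38 m/s.

38 m/s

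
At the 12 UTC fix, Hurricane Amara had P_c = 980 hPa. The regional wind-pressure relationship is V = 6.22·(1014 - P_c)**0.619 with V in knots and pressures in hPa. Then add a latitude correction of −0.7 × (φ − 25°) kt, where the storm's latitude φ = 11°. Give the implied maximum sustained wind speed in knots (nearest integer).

ΔP = 1014 − 980 = 34 hPa.
34^0.619 ≈ 8.871.
V ≈ 6.22 × 8.871 ≈ 55.2 kt.
Latitude correction: −0.7 × (11 − 25) = 9.8 kt.
Corrected V ≈ 65 kt → 65 kt.

65 kt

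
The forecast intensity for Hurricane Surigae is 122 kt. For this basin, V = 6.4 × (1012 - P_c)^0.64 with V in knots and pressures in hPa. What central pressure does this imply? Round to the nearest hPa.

ΔP = (V / 6.4)^(1/0.64) = (122/6.4)^1.562.
122/6.4 = 19.062; 19.062^1.562 ≈ 100.06 hPa.
P_c = 1012 − 100.06 = 911.94 ≈ 912 hPa.

912 hPa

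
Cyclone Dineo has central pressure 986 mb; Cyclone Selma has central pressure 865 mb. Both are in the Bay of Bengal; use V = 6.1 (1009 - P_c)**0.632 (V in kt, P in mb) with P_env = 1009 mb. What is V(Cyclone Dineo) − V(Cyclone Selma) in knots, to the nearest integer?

-97 kt

Cyclone Dineo: ΔP = 23; V ≈ 6.1 × 23^0.632 ≈ 44.25 kt.
Cyclone Selma: ΔP = 144; V ≈ 6.1 × 144^0.632 ≈ 141.06 kt.
Difference ≈ 44.25 − 141.06 = -96.81 → -97 kt.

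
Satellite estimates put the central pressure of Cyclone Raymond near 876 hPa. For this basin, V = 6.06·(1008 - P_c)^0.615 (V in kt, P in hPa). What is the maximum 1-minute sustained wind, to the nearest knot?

122 kt

ΔP = 1008 − 876 = 132 hPa.
132^0.615 ≈ 20.144.
V ≈ 6.06 × 20.144 ≈ 122.1 kt.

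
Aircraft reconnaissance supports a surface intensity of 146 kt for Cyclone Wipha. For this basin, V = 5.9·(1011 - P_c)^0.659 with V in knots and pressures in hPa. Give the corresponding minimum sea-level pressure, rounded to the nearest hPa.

ΔP = (V / 5.9)^(1/0.659) = (146/5.9)^1.517.
146/5.9 = 24.746; 24.746^1.517 ≈ 130.19 hPa.
P_c = 1011 − 130.19 = 880.81 ≈ 881 hPa.

881 hPa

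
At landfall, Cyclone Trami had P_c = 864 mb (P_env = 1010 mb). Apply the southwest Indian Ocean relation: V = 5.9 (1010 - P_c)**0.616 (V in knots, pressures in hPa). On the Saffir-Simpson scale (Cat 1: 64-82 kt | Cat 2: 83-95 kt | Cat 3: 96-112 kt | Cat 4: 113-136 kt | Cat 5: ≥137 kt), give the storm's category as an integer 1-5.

ΔP = 1010 − 864 = 146 mb.
V ≈ 5.9 × 146^0.616 = 5.9 × 21.54 ≈ 127 kt.
127 kt falls in the Category 4 band.

4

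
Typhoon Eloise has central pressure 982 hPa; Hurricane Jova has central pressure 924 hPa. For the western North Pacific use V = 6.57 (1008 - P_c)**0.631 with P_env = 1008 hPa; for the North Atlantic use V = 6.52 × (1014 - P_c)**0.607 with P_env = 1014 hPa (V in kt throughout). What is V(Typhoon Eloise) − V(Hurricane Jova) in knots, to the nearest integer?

-49 kt

Typhoon Eloise: ΔP = 26; V ≈ 6.57 × 26^0.631 ≈ 51.33 kt.
Hurricane Jova: ΔP = 90; V ≈ 6.52 × 90^0.607 ≈ 100.11 kt.
Difference ≈ 51.33 − 100.11 = -48.78 → -49 kt.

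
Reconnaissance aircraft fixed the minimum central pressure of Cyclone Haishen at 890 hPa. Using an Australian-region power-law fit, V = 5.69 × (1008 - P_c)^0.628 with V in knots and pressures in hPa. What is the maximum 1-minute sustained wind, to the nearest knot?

114 kt

ΔP = 1008 − 890 = 118 hPa.
118^0.628 ≈ 20.005.
V ≈ 5.69 × 20.005 ≈ 113.8 kt.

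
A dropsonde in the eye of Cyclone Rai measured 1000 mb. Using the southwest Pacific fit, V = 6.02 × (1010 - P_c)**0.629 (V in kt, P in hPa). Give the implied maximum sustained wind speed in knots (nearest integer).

26 kt

ΔP = 1010 − 1000 = 10 mb.
10^0.629 ≈ 4.256.
V ≈ 6.02 × 4.256 ≈ 25.6 kt.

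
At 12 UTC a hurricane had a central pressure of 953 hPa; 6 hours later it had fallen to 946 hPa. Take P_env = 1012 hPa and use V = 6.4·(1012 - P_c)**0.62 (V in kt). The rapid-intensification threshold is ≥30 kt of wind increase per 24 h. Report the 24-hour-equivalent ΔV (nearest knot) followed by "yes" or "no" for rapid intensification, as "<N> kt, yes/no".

V₁: ΔP = 59, V ≈ 6.4 × 59^0.62 ≈ 80.19 kt.
V₂: ΔP = 66, V ≈ 6.4 × 66^0.62 ≈ 85.96 kt.
ΔV over 6 h = 5.77 kt → 24 h equivalent = 5.77 × 24/6 ≈ 23.08 kt.
23 kt < 30 kt ⇒ not rapid intensification.

23 kt, no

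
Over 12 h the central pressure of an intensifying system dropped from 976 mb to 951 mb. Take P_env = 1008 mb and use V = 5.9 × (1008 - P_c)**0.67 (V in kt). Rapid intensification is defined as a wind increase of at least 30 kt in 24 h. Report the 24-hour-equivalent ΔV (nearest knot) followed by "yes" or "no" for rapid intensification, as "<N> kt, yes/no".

57 kt, yes

V₁: ΔP = 32, V ≈ 5.9 × 32^0.67 ≈ 60.16 kt.
V₂: ΔP = 57, V ≈ 5.9 × 57^0.67 ≈ 88.57 kt.
ΔV over 12 h = 28.41 kt → 24 h equivalent = 28.41 × 24/12 ≈ 56.82 kt.
57 kt ≥ 30 kt ⇒ rapid intensification.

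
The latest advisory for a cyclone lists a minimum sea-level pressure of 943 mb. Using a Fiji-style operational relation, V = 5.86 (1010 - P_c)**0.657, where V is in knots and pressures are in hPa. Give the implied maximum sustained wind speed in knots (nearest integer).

ΔP = 1010 − 943 = 67 mb.
67^0.657 ≈ 15.839.
V ≈ 5.86 × 15.839 ≈ 92.8 kt.

93 kt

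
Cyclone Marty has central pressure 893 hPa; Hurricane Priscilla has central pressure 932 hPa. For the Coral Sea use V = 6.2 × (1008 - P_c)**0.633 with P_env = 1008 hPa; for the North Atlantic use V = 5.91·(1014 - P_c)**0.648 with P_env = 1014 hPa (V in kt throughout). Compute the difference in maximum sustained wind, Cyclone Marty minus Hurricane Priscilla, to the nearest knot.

22 kt

Cyclone Marty: ΔP = 115; V ≈ 6.2 × 115^0.633 ≈ 124.97 kt.
Hurricane Priscilla: ΔP = 82; V ≈ 5.91 × 82^0.648 ≈ 102.74 kt.
Difference ≈ 124.97 − 102.74 = 22.23 → 22 kt.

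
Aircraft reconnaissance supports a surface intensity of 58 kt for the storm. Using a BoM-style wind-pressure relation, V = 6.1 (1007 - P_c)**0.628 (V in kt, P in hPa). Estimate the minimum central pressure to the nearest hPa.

ΔP = (V / 6.1)^(1/0.628) = (58/6.1)^1.592.
58/6.1 = 9.508; 9.508^1.592 ≈ 36.10 hPa.
P_c = 1007 − 36.10 = 970.90 ≈ 971 hPa.

971 hPa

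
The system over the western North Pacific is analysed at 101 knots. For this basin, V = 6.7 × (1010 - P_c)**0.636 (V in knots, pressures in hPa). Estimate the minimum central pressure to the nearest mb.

939 mb

ΔP = (V / 6.7)^(1/0.636) = (101/6.7)^1.572.
101/6.7 = 15.075; 15.075^1.572 ≈ 71.22 mb.
P_c = 1010 − 71.22 = 938.78 ≈ 939 mb.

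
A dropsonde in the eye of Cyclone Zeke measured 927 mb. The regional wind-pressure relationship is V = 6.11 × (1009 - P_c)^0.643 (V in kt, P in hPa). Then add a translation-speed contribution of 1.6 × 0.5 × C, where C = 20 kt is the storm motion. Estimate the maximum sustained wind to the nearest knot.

120 kt

ΔP = 1009 − 927 = 82 mb.
82^0.643 ≈ 17.005.
V ≈ 6.11 × 17.005 ≈ 103.9 kt.
Translation term: 1.6 × 0.5 × 20 = 16 kt.
Corrected V ≈ 119.9 kt → 120 kt.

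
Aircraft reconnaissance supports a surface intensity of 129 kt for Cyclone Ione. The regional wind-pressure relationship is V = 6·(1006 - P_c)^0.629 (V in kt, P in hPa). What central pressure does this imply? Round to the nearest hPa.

875 hPa

ΔP = (V / 6)^(1/0.629) = (129/6)^1.590.
129/6 = 21.500; 21.500^1.590 ≈ 131.32 hPa.
P_c = 1006 − 131.32 = 874.68 ≈ 875 hPa.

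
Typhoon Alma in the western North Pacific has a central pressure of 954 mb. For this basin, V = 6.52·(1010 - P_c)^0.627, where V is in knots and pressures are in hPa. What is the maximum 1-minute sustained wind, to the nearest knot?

ΔP = 1010 − 954 = 56 mb.
56^0.627 ≈ 12.477.
V ≈ 6.52 × 12.477 ≈ 81.4 kt.

81 kt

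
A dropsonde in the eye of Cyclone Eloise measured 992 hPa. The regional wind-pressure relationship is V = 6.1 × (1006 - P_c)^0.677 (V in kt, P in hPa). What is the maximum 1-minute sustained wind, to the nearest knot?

ΔP = 1006 − 992 = 14 hPa.
14^0.677 ≈ 5.969.
V ≈ 6.1 × 5.969 ≈ 36.4 kt.

36 kt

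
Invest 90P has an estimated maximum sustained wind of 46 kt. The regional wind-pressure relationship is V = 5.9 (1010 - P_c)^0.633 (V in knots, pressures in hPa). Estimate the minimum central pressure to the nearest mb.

984 mb

ΔP = (V / 5.9)^(1/0.633) = (46/5.9)^1.580.
46/5.9 = 7.797; 7.797^1.580 ≈ 25.65 mb.
P_c = 1010 − 25.65 = 984.35 ≈ 984 mb.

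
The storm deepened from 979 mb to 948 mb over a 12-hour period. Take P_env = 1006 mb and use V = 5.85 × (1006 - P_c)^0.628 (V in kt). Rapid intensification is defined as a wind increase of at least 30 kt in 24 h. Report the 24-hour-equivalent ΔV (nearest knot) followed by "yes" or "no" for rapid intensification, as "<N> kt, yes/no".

57 kt, yes

V₁: ΔP = 27, V ≈ 5.85 × 27^0.628 ≈ 46.35 kt.
V₂: ΔP = 58, V ≈ 5.85 × 58^0.628 ≈ 74.92 kt.
ΔV over 12 h = 28.57 kt → 24 h equivalent = 28.57 × 24/12 ≈ 57.14 kt.
57 kt ≥ 30 kt ⇒ rapid intensification.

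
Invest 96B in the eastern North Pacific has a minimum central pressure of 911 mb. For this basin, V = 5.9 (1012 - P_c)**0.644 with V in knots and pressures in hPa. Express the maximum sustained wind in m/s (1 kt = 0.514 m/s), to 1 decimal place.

ΔP = 1012 − 911 = 101 mb.
V ≈ 5.9 × 101^0.644 = 5.9 × 19.534 ≈ 115.248 kt.
115.248 × 0.514 ≈ 59.24 m/s → 59.2 m/s.

59.2 m/s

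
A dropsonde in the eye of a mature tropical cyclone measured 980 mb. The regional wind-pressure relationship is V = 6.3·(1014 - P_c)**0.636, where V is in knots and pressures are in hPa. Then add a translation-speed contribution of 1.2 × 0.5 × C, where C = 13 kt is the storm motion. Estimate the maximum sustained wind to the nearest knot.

ΔP = 1014 − 980 = 34 mb.
34^0.636 ≈ 9.419.
V ≈ 6.3 × 9.419 ≈ 59.3 kt.
Translation term: 1.2 × 0.5 × 13 = 7.8 kt.
Corrected V ≈ 67.1 kt → 67 kt.

67 kt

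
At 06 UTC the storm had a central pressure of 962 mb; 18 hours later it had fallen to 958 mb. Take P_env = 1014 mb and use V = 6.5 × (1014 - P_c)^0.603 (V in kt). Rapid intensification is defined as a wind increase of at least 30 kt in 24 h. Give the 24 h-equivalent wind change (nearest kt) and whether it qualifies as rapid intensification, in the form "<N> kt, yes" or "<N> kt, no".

4 kt, no

V₁: ΔP = 52, V ≈ 6.5 × 52^0.603 ≈ 70.41 kt.
V₂: ΔP = 56, V ≈ 6.5 × 56^0.603 ≈ 73.63 kt.
ΔV over 18 h = 3.22 kt → 24 h equivalent = 3.22 × 24/18 ≈ 4.29 kt.
4 kt < 30 kt ⇒ not rapid intensification.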